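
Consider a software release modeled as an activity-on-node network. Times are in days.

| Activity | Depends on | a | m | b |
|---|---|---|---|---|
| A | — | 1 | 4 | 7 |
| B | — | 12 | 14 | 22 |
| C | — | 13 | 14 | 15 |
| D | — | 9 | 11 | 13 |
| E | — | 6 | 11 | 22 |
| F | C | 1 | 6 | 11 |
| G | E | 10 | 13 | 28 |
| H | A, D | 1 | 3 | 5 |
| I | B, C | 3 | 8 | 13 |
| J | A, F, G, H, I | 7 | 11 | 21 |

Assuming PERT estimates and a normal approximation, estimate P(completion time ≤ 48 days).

0.974

te_A = (1 + 4·4 + 7)/6 = 24/6 = 4; σ²_A = ((7−1)/6)² = 1.000
te_B = (12 + 4·14 + 22)/6 = 90/6 = 15; σ²_B = ((22−12)/6)² = 2.778
te_C = (13 + 4·14 + 15)/6 = 84/6 = 14; σ²_C = ((15−13)/6)² = 0.111
te_D = (9 + 4·11 + 13)/6 = 66/6 = 11; σ²_D = ((13−9)/6)² = 0.444
te_E = (6 + 4·11 + 22)/6 = 72/6 = 12; σ²_E = ((22−6)/6)² = 7.111
te_F = (1 + 4·6 + 11)/6 = 36/6 = 6; σ²_F = ((11−1)/6)² = 2.778
te_G = (10 + 4·13 + 28)/6 = 90/6 = 15; σ²_G = ((28−10)/6)² = 9.000
te_H = (1 + 4·3 + 5)/6 = 18/6 = 3; σ²_H = ((5−1)/6)² = 0.444
te_I = (3 + 4·8 + 13)/6 = 48/6 = 8; σ²_I = ((13−3)/6)² = 2.778
te_J = (7 + 4·11 + 21)/6 = 72/6 = 12; σ²_J = ((21−7)/6)² = 5.444

Forward pass:
ES_A = 0; EF_A = 4
ES_B = 0; EF_B = 15
ES_C = 0; EF_C = 14
ES_D = 0; EF_D = 11
ES_E = 0; EF_E = 12
ES_F = 14; EF_F = 14+6 = 20
ES_G = 12; EF_G = 12+15 = 27
ES_H = max(EF_A=4, EF_D=11) = 11; EF_H = 11+3 = 14
ES_I = max(EF_B=15, EF_C=14) = 15; EF_I = 15+8 = 23
ES_J = max(EF_A=4, EF_F=20, EF_G=27, EF_H=14, EF_I=23) = 27; EF_J = 27+12 = 39
Expected project duration μ = 39 days. Critical path: E → G → J.

Variance along critical path = 7.111 + 9.000 + 5.444 = 21.556; σ = √21.556 = 4.643 days.
Z = (48 − 39) / 4.643 = 1.938
P(T ≤ 48) = Φ(1.938) ≈ 0.974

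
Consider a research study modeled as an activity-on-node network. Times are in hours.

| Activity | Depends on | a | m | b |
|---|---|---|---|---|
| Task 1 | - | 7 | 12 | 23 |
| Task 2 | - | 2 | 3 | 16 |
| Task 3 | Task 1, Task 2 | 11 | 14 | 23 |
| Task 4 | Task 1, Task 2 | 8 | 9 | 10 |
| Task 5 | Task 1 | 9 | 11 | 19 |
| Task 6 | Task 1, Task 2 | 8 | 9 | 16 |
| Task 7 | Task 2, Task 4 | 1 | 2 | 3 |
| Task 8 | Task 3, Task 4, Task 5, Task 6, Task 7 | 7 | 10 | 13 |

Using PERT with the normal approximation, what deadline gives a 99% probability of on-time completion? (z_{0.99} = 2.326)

te_Task 1 = (7 + 4·12 + 23)/6 = 78/6 = 13; σ²_Task 1 = ((23−7)/6)² = 7.111
te_Task 2 = (2 + 4·3 + 16)/6 = 30/6 = 5; σ²_Task 2 = ((16−2)/6)² = 5.444
te_Task 3 = (11 + 4·14 + 23)/6 = 90/6 = 15; σ²_Task 3 = ((23−11)/6)² = 4.000
te_Task 4 = (8 + 4·9 + 10)/6 = 54/6 = 9; σ²_Task 4 = ((10−8)/6)² = 0.111
te_Task 5 = (9 + 4·11 + 19)/6 = 72/6 = 12; σ²_Task 5 = ((19−9)/6)² = 2.778
te_Task 6 = (8 + 4·9 + 16)/6 = 60/6 = 10; σ²_Task 6 = ((16−8)/6)² = 1.778
te_Task 7 = (1 + 4·2 + 3)/6 = 12/6 = 2; σ²_Task 7 = ((3−1)/6)² = 0.111
te_Task 8 = (7 + 4·10 + 13)/6 = 60/6 = 10; σ²_Task 8 = ((13−7)/6)² = 1.000

Forward pass:
ES_Task 1 = 0; EF_Task 1 = 13
ES_Task 2 = 0; EF_Task 2 = 5
ES_Task 3 = max(EF_Task 1=13, EF_Task 2=5) = 13; EF_Task 3 = 13+15 = 28
ES_Task 4 = max(EF_Task 1=13, EF_Task 2=5) = 13; EF_Task 4 = 13+9 = 22
ES_Task 5 = 13; EF_Task 5 = 13+12 = 25
ES_Task 6 = max(EF_Task 1=13, EF_Task 2=5) = 13; EF_Task 6 = 13+10 = 23
ES_Task 7 = max(EF_Task 2=5, EF_Task 4=22) = 22; EF_Task 7 = 22+2 = 24
ES_Task 8 = max(EF_Task 3=28, EF_Task 4=22, EF_Task 5=25, EF_Task 6=23, EF_Task 7=24) = 28; EF_Task 8 = 28+10 = 38
Expected project duration μ = 38 hours. Critical path: Task 1 → Task 3 → Task 8.

Variance along critical path = 7.111 + 4.000 + 1.000 = 12.111; σ = 3.480 hours.
D = μ + z·σ = 38 + 2.326·3.480 = 46.1 hours

46.1 hours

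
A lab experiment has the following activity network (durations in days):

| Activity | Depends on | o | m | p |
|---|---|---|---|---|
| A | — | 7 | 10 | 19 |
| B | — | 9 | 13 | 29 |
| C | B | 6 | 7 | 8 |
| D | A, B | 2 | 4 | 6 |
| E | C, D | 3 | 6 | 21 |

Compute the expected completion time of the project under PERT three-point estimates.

30 days

te_A = (7 + 4·10 + 19)/6 = 66/6 = 11
te_B = (9 + 4·13 + 29)/6 = 90/6 = 15
te_C = (6 + 4·7 + 8)/6 = 42/6 = 7
te_D = (2 + 4·4 + 6)/6 = 24/6 = 4
te_E = (3 + 4·6 + 21)/6 = 48/6 = 8

Forward pass:
ES_A = 0; EF_A = 11
ES_B = 0; EF_B = 15
ES_C = 15; EF_C = 15+7 = 22
ES_D = max(EF_A=11, EF_B=15) = 15; EF_D = 15+4 = 19
ES_E = max(EF_C=22, EF_D=19) = 22; EF_E = 22+8 = 30
Expected project duration μ = 30 days. Critical path: B → C → E.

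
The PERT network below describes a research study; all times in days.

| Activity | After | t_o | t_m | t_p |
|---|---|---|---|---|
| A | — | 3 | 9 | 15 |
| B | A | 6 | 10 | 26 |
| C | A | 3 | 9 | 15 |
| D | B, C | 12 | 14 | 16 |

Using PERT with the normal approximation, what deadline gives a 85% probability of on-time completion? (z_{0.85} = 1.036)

39.1 days

te_A = (3 + 4·9 + 15)/6 = 54/6 = 9; σ²_A = ((15−3)/6)² = 4.000
te_B = (6 + 4·10 + 26)/6 = 72/6 = 12; σ²_B = ((26−6)/6)² = 11.111
te_C = (3 + 4·9 + 15)/6 = 54/6 = 9; σ²_C = ((15−3)/6)² = 4.000
te_D = (12 + 4·14 + 16)/6 = 84/6 = 14; σ²_D = ((16−12)/6)² = 0.444

Forward pass:
ES_A = 0; EF_A = 9
ES_B = 9; EF_B = 9+12 = 21
ES_C = 9; EF_C = 9+9 = 18
ES_D = max(EF_B=21, EF_C=18) = 21; EF_D = 21+14 = 35
Expected project duration μ = 35 days. Critical path: A → B → D.

Variance along critical path = 4.000 + 11.111 + 0.444 = 15.556; σ = 3.944 days.
D = μ + z·σ = 35 + 1.036·3.944 = 39.1 days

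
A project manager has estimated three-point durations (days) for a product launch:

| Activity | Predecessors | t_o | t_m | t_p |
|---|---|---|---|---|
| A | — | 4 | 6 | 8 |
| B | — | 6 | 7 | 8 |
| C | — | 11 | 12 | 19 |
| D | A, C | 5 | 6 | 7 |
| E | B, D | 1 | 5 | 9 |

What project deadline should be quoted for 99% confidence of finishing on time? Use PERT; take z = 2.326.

28.5 days

te_A = (4 + 4·6 + 8)/6 = 36/6 = 6; σ²_A = ((8−4)/6)² = 0.444
te_B = (6 + 4·7 + 8)/6 = 42/6 = 7; σ²_B = ((8−6)/6)² = 0.111
te_C = (11 + 4·12 + 19)/6 = 78/6 = 13; σ²_C = ((19−11)/6)² = 1.778
te_D = (5 + 4·6 + 7)/6 = 36/6 = 6; σ²_D = ((7−5)/6)² = 0.111
te_E = (1 + 4·5 + 9)/6 = 30/6 = 5; σ²_E = ((9−1)/6)² = 1.778

Forward pass:
ES_A = 0; EF_A = 6
ES_B = 0; EF_B = 7
ES_C = 0; EF_C = 13
ES_D = max(EF_A=6, EF_C=13) = 13; EF_D = 13+6 = 19
ES_E = max(EF_B=7, EF_D=19) = 19; EF_E = 19+5 = 24
Expected project duration μ = 24 days. Critical path: C → D → E.

Variance along critical path = 1.778 + 0.111 + 1.778 = 3.667; σ = 1.915 days.
D = μ + z·σ = 24 + 2.326·1.915 = 28.5 days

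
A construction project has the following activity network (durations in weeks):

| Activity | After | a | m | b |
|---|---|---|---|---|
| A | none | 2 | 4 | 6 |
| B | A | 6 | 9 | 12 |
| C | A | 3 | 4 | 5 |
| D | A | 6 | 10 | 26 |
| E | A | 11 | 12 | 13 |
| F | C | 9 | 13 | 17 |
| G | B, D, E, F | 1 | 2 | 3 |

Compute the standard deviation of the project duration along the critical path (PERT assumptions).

te_A = (2 + 4·4 + 6)/6 = 24/6 = 4; σ²_A = ((6−2)/6)² = 0.444
te_B = (6 + 4·9 + 12)/6 = 54/6 = 9; σ²_B = ((12−6)/6)² = 1.000
te_C = (3 + 4·4 + 5)/6 = 24/6 = 4; σ²_C = ((5−3)/6)² = 0.111
te_D = (6 + 4·10 + 26)/6 = 72/6 = 12; σ²_D = ((26−6)/6)² = 11.111
te_E = (11 + 4·12 + 13)/6 = 72/6 = 12; σ²_E = ((13−11)/6)² = 0.111
te_F = (9 + 4·13 + 17)/6 = 78/6 = 13; σ²_F = ((17−9)/6)² = 1.778
te_G = (1 + 4·2 + 3)/6 = 12/6 = 2; σ²_G = ((3−1)/6)² = 0.111

Forward pass:
ES_A = 0; EF_A = 4
ES_B = 4; EF_B = 4+9 = 13
ES_C = 4; EF_C = 4+4 = 8
ES_D = 4; EF_D = 4+12 = 16
ES_E = 4; EF_E = 4+12 = 16
ES_F = 8; EF_F = 8+13 = 21
ES_G = max(EF_B=13, EF_D=16, EF_E=16, EF_F=21) = 21; EF_G = 21+2 = 23
Expected project duration μ = 23 weeks. Critical path: A → C → F → G.

Variance along critical path = 0.444 + 0.111 + 1.778 + 0.111 = 2.444
σ = √2.444 = 1.563 weeks

1.56 weeks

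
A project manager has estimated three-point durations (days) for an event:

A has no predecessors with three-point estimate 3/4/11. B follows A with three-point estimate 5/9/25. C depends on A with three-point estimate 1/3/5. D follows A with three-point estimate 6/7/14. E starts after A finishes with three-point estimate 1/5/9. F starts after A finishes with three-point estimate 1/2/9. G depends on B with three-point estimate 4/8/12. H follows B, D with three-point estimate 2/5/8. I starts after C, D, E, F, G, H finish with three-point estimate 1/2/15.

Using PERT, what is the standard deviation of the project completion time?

4.48 days

te_A = (3 + 4·4 + 11)/6 = 30/6 = 5; σ²_A = ((11−3)/6)² = 1.778
te_B = (5 + 4·9 + 25)/6 = 66/6 = 11; σ²_B = ((25−5)/6)² = 11.111
te_C = (1 + 4·3 + 5)/6 = 18/6 = 3; σ²_C = ((5−1)/6)² = 0.444
te_D = (6 + 4·7 + 14)/6 = 48/6 = 8; σ²_D = ((14−6)/6)² = 1.778
te_E = (1 + 4·5 + 9)/6 = 30/6 = 5; σ²_E = ((9−1)/6)² = 1.778
te_F = (1 + 4·2 + 9)/6 = 18/6 = 3; σ²_F = ((9−1)/6)² = 1.778
te_G = (4 + 4·8 + 12)/6 = 48/6 = 8; σ²_G = ((12−4)/6)² = 1.778
te_H = (2 + 4·5 + 8)/6 = 30/6 = 5; σ²_H = ((8−2)/6)² = 1.000
te_I = (1 + 4·2 + 15)/6 = 24/6 = 4; σ²_I = ((15−1)/6)² = 5.444

Forward pass:
ES_A = 0; EF_A = 5
ES_B = 5; EF_B = 5+11 = 16
ES_C = 5; EF_C = 5+3 = 8
ES_D = 5; EF_D = 5+8 = 13
ES_E = 5; EF_E = 5+5 = 10
ES_F = 5; EF_F = 5+3 = 8
ES_G = 16; EF_G = 16+8 = 24
ES_H = max(EF_B=16, EF_D=13) = 16; EF_H = 16+5 = 21
ES_I = max(EF_C=8, EF_D=13, EF_E=10, EF_F=8, EF_G=24, EF_H=21) = 24; EF_I = 24+4 = 28
Expected project duration μ = 28 days. Critical path: A → B → G → I.

Variance along critical path = 1.778 + 11.111 + 1.778 + 5.444 = 20.111
σ = √20.111 = 4.485 days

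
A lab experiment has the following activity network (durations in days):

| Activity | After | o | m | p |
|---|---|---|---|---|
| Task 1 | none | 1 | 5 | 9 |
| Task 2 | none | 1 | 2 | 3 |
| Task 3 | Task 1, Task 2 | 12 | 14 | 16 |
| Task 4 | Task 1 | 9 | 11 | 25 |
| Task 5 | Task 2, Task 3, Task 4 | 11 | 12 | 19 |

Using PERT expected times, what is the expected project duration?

32 days

te_Task 1 = (1 + 4·5 + 9)/6 = 30/6 = 5
te_Task 2 = (1 + 4·2 + 3)/6 = 12/6 = 2
te_Task 3 = (12 + 4·14 + 16)/6 = 84/6 = 14
te_Task 4 = (9 + 4·11 + 25)/6 = 78/6 = 13
te_Task 5 = (11 + 4·12 + 19)/6 = 78/6 = 13

Forward pass:
ES_Task 1 = 0; EF_Task 1 = 5
ES_Task 2 = 0; EF_Task 2 = 2
ES_Task 3 = max(EF_Task 1=5, EF_Task 2=2) = 5; EF_Task 3 = 5+14 = 19
ES_Task 4 = 5; EF_Task 4 = 5+13 = 18
ES_Task 5 = max(EF_Task 2=2, EF_Task 3=19, EF_Task 4=18) = 19; EF_Task 5 = 19+13 = 32
Expected project duration μ = 32 days. Critical path: Task 1 → Task 3 → Task 5.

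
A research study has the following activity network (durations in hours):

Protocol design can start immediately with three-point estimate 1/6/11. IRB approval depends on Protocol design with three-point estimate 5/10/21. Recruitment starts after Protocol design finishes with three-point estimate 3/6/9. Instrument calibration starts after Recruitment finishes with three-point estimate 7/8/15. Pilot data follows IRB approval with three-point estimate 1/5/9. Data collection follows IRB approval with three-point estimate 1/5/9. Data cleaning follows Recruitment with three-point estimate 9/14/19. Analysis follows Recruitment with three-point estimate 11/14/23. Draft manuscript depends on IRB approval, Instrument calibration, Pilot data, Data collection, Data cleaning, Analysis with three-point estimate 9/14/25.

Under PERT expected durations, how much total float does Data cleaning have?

te_Protocol design = (1 + 4·6 + 11)/6 = 36/6 = 6
te_IRB approval = (5 + 4·10 + 21)/6 = 66/6 = 11
te_Recruitment = (3 + 4·6 + 9)/6 = 36/6 = 6
te_Instrument calibration = (7 + 4·8 + 15)/6 = 54/6 = 9
te_Pilot data = (1 + 4·5 + 9)/6 = 30/6 = 5
te_Data collection = (1 + 4·5 + 9)/6 = 30/6 = 5
te_Data cleaning = (9 + 4·14 + 19)/6 = 84/6 = 14
te_Analysis = (11 + 4·14 + 23)/6 = 90/6 = 15
te_Draft manuscript = (9 + 4·14 + 25)/6 = 90/6 = 15

Forward pass:
ES_Protocol design = 0; EF_Protocol design = 6
ES_IRB approval = 6; EF_IRB approval = 6+11 = 17
ES_Recruitment = 6; EF_Recruitment = 6+6 = 12
ES_Instrument calibration = 12; EF_Instrument calibration = 12+9 = 21
ES_Pilot data = 17; EF_Pilot data = 17+5 = 22
ES_Data collection = 17; EF_Data collection = 17+5 = 22
ES_Data cleaning = 12; EF_Data cleaning = 12+14 = 26
ES_Analysis = 12; EF_Analysis = 12+15 = 27
ES_Draft manuscript = max(EF_IRB approval=17, EF_Instrument calibration=21, EF_Pilot data=22, EF_Data collection=22, EF_Data cleaning=26, EF_Analysis=27) = 27; EF_Draft manuscript = 27+15 = 42
Expected project duration μ = 42 hours. Critical path: Protocol design → Recruitment → Analysis → Draft manuscript.

Backward pass:
LF_Draft manuscript = 42; LS_Draft manuscript = 42−15 = 27
LF_Analysis = LS_Draft manuscript = 27; LS_Analysis = 27−15 = 12
LF_Data cleaning = LS_Draft manuscript = 27; LS_Data cleaning = 27−14 = 13
LF_Data collection = LS_Draft manuscript = 27; LS_Data collection = 27−5 = 22
LF_Pilot data = LS_Draft manuscript = 27; LS_Pilot data = 27−5 = 22
LF_Instrument calibration = LS_Draft manuscript = 27; LS_Instrument calibration = 27−9 = 18
LF_Recruitment = min(LS_Instrument calibration=18, LS_Data cleaning=13, LS_Analysis=12) = 12; LS_Recruitment = 12−6 = 6
LF_IRB approval = min(LS_Pilot data=22, LS_Data collection=22, LS_Draft manuscript=27) = 22; LS_IRB approval = 22−11 = 11
LF_Protocol design = min(LS_IRB approval=11, LS_Recruitment=6) = 6; LS_Protocol design = 6−6 = 0
Slack_Data cleaning = LS_Data cleaning − ES_Data cleaning = 13 − 12 = 1

1 hours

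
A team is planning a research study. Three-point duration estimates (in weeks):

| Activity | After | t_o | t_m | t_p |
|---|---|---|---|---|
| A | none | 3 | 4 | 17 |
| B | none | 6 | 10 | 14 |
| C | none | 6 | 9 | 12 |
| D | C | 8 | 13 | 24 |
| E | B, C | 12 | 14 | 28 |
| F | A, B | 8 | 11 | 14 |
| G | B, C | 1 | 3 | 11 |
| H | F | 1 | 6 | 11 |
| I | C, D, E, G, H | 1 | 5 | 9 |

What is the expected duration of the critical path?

te_A = (3 + 4·4 + 17)/6 = 36/6 = 6
te_B = (6 + 4·10 + 14)/6 = 60/6 = 10
te_C = (6 + 4·9 + 12)/6 = 54/6 = 9
te_D = (8 + 4·13 + 24)/6 = 84/6 = 14
te_E = (12 + 4·14 + 28)/6 = 96/6 = 16
te_F = (8 + 4·11 + 14)/6 = 66/6 = 11
te_G = (1 + 4·3 + 11)/6 = 24/6 = 4
te_H = (1 + 4·6 + 11)/6 = 36/6 = 6
te_I = (1 + 4·5 + 9)/6 = 30/6 = 5

Forward pass:
ES_A = 0; EF_A = 6
ES_B = 0; EF_B = 10
ES_C = 0; EF_C = 9
ES_D = 9; EF_D = 9+14 = 23
ES_E = max(EF_B=10, EF_C=9) = 10; EF_E = 10+16 = 26
ES_F = max(EF_A=6, EF_B=10) = 10; EF_F = 10+11 = 21
ES_G = max(EF_B=10, EF_C=9) = 10; EF_G = 10+4 = 14
ES_H = 21; EF_H = 21+6 = 27
ES_I = max(EF_C=9, EF_D=23, EF_E=26, EF_G=14, EF_H=27) = 27; EF_I = 27+5 = 32
Expected project duration μ = 32 weeks. Critical path: B → F → H → I.

32 weeks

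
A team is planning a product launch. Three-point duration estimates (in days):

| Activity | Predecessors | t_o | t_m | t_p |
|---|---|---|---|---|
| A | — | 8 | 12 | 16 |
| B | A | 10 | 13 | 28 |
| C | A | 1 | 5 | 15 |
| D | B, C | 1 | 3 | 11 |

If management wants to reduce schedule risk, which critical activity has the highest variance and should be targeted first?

B

te_A = (8 + 4·12 + 16)/6 = 72/6 = 12; σ²_A = ((16−8)/6)² = 1.778
te_B = (10 + 4·13 + 28)/6 = 90/6 = 15; σ²_B = ((28−10)/6)² = 9.000
te_C = (1 + 4·5 + 15)/6 = 36/6 = 6; σ²_C = ((15−1)/6)² = 5.444
te_D = (1 + 4·3 + 11)/6 = 24/6 = 4; σ²_D = ((11−1)/6)² = 2.778

Forward pass:
ES_A = 0; EF_A = 12
ES_B = 12; EF_B = 12+15 = 27
ES_C = 12; EF_C = 12+6 = 18
ES_D = max(EF_B=27, EF_C=18) = 27; EF_D = 27+4 = 31
Expected project duration μ = 31 days. Critical path: A → B → D.

Variances on critical path: σ²_A=1.778, σ²_B=9.000, σ²_D=2.778.
Largest is σ²_B = 9.000.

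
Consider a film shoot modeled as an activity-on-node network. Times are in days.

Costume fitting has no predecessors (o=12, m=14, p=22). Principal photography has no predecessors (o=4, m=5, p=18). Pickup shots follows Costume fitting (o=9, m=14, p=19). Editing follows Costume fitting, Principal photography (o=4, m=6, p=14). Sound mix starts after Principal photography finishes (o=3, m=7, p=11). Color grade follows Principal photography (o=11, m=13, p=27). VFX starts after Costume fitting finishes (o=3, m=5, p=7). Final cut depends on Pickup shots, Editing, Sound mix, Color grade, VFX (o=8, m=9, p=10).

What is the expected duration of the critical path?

te_Costume fitting = (12 + 4·14 + 22)/6 = 90/6 = 15
te_Principal photography = (4 + 4·5 + 18)/6 = 42/6 = 7
te_Pickup shots = (9 + 4·14 + 19)/6 = 84/6 = 14
te_Editing = (4 + 4·6 + 14)/6 = 42/6 = 7
te_Sound mix = (3 + 4·7 + 11)/6 = 42/6 = 7
te_Color grade = (11 + 4·13 + 27)/6 = 90/6 = 15
te_VFX = (3 + 4·5 + 7)/6 = 30/6 = 5
te_Final cut = (8 + 4·9 + 10)/6 = 54/6 = 9

Forward pass:
ES_Costume fitting = 0; EF_Costume fitting = 15
ES_Principal photography = 0; EF_Principal photography = 7
ES_Pickup shots = 15; EF_Pickup shots = 15+14 = 29
ES_Editing = max(EF_Costume fitting=15, EF_Principal photography=7) = 15; EF_Editing = 15+7 = 22
ES_Sound mix = 7; EF_Sound mix = 7+7 = 14
ES_Color grade = 7; EF_Color grade = 7+15 = 22
ES_VFX = 15; EF_VFX = 15+5 = 20
ES_Final cut = max(EF_Pickup shots=29, EF_Editing=22, EF_Sound mix=14, EF_Color grade=22, EF_VFX=20) = 29; EF_Final cut = 29+9 = 38
Expected project duration μ = 38 days. Critical path: Costume fitting → Pickup shots → Final cut.

38 days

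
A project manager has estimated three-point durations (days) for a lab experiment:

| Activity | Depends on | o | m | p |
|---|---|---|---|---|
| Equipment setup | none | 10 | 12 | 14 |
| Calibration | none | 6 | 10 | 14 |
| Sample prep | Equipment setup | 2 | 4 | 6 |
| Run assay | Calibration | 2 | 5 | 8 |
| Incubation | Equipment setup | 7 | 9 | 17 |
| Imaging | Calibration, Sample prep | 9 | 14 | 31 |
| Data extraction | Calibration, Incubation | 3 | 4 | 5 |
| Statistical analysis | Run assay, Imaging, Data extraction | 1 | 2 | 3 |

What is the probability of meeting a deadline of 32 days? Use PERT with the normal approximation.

te_Equipment setup = (10 + 4·12 + 14)/6 = 72/6 = 12; σ²_Equipment setup = ((14−10)/6)² = 0.444
te_Calibration = (6 + 4·10 + 14)/6 = 60/6 = 10; σ²_Calibration = ((14−6)/6)² = 1.778
te_Sample prep = (2 + 4·4 + 6)/6 = 24/6 = 4; σ²_Sample prep = ((6−2)/6)² = 0.444
te_Run assay = (2 + 4·5 + 8)/6 = 30/6 = 5; σ²_Run assay = ((8−2)/6)² = 1.000
te_Incubation = (7 + 4·9 + 17)/6 = 60/6 = 10; σ²_Incubation = ((17−7)/6)² = 2.778
te_Imaging = (9 + 4·14 + 31)/6 = 96/6 = 16; σ²_Imaging = ((31−9)/6)² = 13.444
te_Data extraction = (3 + 4·4 + 5)/6 = 24/6 = 4; σ²_Data extraction = ((5−3)/6)² = 0.111
te_Statistical analysis = (1 + 4·2 + 3)/6 = 12/6 = 2; σ²_Statistical analysis = ((3−1)/6)² = 0.111

Forward pass:
ES_Equipment setup = 0; EF_Equipment setup = 12
ES_Calibration = 0; EF_Calibration = 10
ES_Sample prep = 12; EF_Sample prep = 12+4 = 16
ES_Run assay = 10; EF_Run assay = 10+5 = 15
ES_Incubation = 12; EF_Incubation = 12+10 = 22
ES_Imaging = max(EF_Calibration=10, EF_Sample prep=16) = 16; EF_Imaging = 16+16 = 32
ES_Data extraction = max(EF_Calibration=10, EF_Incubation=22) = 22; EF_Data extraction = 22+4 = 26
ES_Statistical analysis = max(EF_Run assay=15, EF_Imaging=32, EF_Data extraction=26) = 32; EF_Statistical analysis = 32+2 = 34
Expected project duration μ = 34 days. Critical path: Equipment setup → Sample prep → Imaging → Statistical analysis.

Variance along critical path = 0.444 + 0.444 + 13.444 + 0.111 = 14.444; σ = √14.444 = 3.801 days.
Z = (32 − 34) / 3.801 = -0.526
P(T ≤ 32) = Φ(-0.526) ≈ 0.299

0.299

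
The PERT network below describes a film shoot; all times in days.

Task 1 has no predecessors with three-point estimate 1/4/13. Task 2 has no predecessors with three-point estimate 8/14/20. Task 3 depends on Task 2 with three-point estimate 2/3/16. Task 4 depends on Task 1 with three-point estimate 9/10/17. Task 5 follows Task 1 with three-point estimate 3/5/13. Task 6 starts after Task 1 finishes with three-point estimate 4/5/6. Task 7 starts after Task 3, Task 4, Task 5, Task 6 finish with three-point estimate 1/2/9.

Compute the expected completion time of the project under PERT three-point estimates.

te_Task 1 = (1 + 4·4 + 13)/6 = 30/6 = 5
te_Task 2 = (8 + 4·14 + 20)/6 = 84/6 = 14
te_Task 3 = (2 + 4·3 + 16)/6 = 30/6 = 5
te_Task 4 = (9 + 4·10 + 17)/6 = 66/6 = 11
te_Task 5 = (3 + 4·5 + 13)/6 = 36/6 = 6
te_Task 6 = (4 + 4·5 + 6)/6 = 30/6 = 5
te_Task 7 = (1 + 4·2 + 9)/6 = 18/6 = 3

Forward pass:
ES_Task 1 = 0; EF_Task 1 = 5
ES_Task 2 = 0; EF_Task 2 = 14
ES_Task 3 = 14; EF_Task 3 = 14+5 = 19
ES_Task 4 = 5; EF_Task 4 = 5+11 = 16
ES_Task 5 = 5; EF_Task 5 = 5+6 = 11
ES_Task 6 = 5; EF_Task 6 = 5+5 = 10
ES_Task 7 = max(EF_Task 3=19, EF_Task 4=16, EF_Task 5=11, EF_Task 6=10) = 19; EF_Task 7 = 19+3 = 22
Expected project duration μ = 22 days. Critical path: Task 2 → Task 3 → Task 7.

22 days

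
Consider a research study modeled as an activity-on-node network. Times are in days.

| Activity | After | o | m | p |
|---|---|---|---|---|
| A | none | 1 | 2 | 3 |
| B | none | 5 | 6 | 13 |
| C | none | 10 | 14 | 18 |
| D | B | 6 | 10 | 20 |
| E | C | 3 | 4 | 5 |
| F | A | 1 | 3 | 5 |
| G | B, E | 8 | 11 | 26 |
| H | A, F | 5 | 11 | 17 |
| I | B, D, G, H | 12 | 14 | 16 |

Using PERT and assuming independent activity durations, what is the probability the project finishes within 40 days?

0.069

te_A = (1 + 4·2 + 3)/6 = 12/6 = 2; σ²_A = ((3−1)/6)² = 0.111
te_B = (5 + 4·6 + 13)/6 = 42/6 = 7; σ²_B = ((13−5)/6)² = 1.778
te_C = (10 + 4·14 + 18)/6 = 84/6 = 14; σ²_C = ((18−10)/6)² = 1.778
te_D = (6 + 4·10 + 20)/6 = 66/6 = 11; σ²_D = ((20−6)/6)² = 5.444
te_E = (3 + 4·4 + 5)/6 = 24/6 = 4; σ²_E = ((5−3)/6)² = 0.111
te_F = (1 + 4·3 + 5)/6 = 18/6 = 3; σ²_F = ((5−1)/6)² = 0.444
te_G = (8 + 4·11 + 26)/6 = 78/6 = 13; σ²_G = ((26−8)/6)² = 9.000
te_H = (5 + 4·11 + 17)/6 = 66/6 = 11; σ²_H = ((17−5)/6)² = 4.000
te_I = (12 + 4·14 + 16)/6 = 84/6 = 14; σ²_I = ((16−12)/6)² = 0.444

Forward pass:
ES_A = 0; EF_A = 2
ES_B = 0; EF_B = 7
ES_C = 0; EF_C = 14
ES_D = 7; EF_D = 7+11 = 18
ES_E = 14; EF_E = 14+4 = 18
ES_F = 2; EF_F = 2+3 = 5
ES_G = max(EF_B=7, EF_E=18) = 18; EF_G = 18+13 = 31
ES_H = max(EF_A=2, EF_F=5) = 5; EF_H = 5+11 = 16
ES_I = max(EF_B=7, EF_D=18, EF_G=31, EF_H=16) = 31; EF_I = 31+14 = 45
Expected project duration μ = 45 days. Critical path: C → E → G → I.

Variance along critical path = 1.778 + 0.111 + 9.000 + 0.444 = 11.333; σ = √11.333 = 3.367 days.
Z = (40 − 45) / 3.367 = -1.485
P(T ≤ 40) = Φ(-1.485) ≈ 0.069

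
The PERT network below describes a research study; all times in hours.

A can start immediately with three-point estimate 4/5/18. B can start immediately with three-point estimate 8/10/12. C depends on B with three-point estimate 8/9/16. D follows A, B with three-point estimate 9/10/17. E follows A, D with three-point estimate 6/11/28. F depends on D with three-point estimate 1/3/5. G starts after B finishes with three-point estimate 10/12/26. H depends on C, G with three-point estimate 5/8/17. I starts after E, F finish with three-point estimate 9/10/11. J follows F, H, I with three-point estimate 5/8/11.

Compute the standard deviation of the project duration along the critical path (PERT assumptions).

4.10 hours

te_A = (4 + 4·5 + 18)/6 = 42/6 = 7; σ²_A = ((18−4)/6)² = 5.444
te_B = (8 + 4·10 + 12)/6 = 60/6 = 10; σ²_B = ((12−8)/6)² = 0.444
te_C = (8 + 4·9 + 16)/6 = 60/6 = 10; σ²_C = ((16−8)/6)² = 1.778
te_D = (9 + 4·10 + 17)/6 = 66/6 = 11; σ²_D = ((17−9)/6)² = 1.778
te_E = (6 + 4·11 + 28)/6 = 78/6 = 13; σ²_E = ((28−6)/6)² = 13.444
te_F = (1 + 4·3 + 5)/6 = 18/6 = 3; σ²_F = ((5−1)/6)² = 0.444
te_G = (10 + 4·12 + 26)/6 = 84/6 = 14; σ²_G = ((26−10)/6)² = 7.111
te_H = (5 + 4·8 + 17)/6 = 54/6 = 9; σ²_H = ((17−5)/6)² = 4.000
te_I = (9 + 4·10 + 11)/6 = 60/6 = 10; σ²_I = ((11−9)/6)² = 0.111
te_J = (5 + 4·8 + 11)/6 = 48/6 = 8; σ²_J = ((11−5)/6)² = 1.000

Forward pass:
ES_A = 0; EF_A = 7
ES_B = 0; EF_B = 10
ES_C = 10; EF_C = 10+10 = 20
ES_D = max(EF_A=7, EF_B=10) = 10; EF_D = 10+11 = 21
ES_E = max(EF_A=7, EF_D=21) = 21; EF_E = 21+13 = 34
ES_F = 21; EF_F = 21+3 = 24
ES_G = 10; EF_G = 10+14 = 24
ES_H = max(EF_C=20, EF_G=24) = 24; EF_H = 24+9 = 33
ES_I = max(EF_E=34, EF_F=24) = 34; EF_I = 34+10 = 44
ES_J = max(EF_F=24, EF_H=33, EF_I=44) = 44; EF_J = 44+8 = 52
Expected project duration μ = 52 hours. Critical path: B → D → E → I → J.

Variance along critical path = 0.444 + 1.778 + 13.444 + 0.111 + 1.000 = 16.778
σ = √16.778 = 4.096 hours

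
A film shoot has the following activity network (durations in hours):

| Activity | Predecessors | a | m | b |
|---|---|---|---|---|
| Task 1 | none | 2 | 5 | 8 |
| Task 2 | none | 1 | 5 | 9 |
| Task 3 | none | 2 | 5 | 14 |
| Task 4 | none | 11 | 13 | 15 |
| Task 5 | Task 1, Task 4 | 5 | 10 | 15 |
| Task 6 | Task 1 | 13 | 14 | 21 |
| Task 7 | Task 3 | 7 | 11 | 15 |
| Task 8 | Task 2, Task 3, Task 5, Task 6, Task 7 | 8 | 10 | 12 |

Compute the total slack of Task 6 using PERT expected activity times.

te_Task 1 = (2 + 4·5 + 8)/6 = 30/6 = 5
te_Task 2 = (1 + 4·5 + 9)/6 = 30/6 = 5
te_Task 3 = (2 + 4·5 + 14)/6 = 36/6 = 6
te_Task 4 = (11 + 4·13 + 15)/6 = 78/6 = 13
te_Task 5 = (5 + 4·10 + 15)/6 = 60/6 = 10
te_Task 6 = (13 + 4·14 + 21)/6 = 90/6 = 15
te_Task 7 = (7 + 4·11 + 15)/6 = 66/6 = 11
te_Task 8 = (8 + 4·10 + 12)/6 = 60/6 = 10

Forward pass:
ES_Task 1 = 0; EF_Task 1 = 5
ES_Task 2 = 0; EF_Task 2 = 5
ES_Task 3 = 0; EF_Task 3 = 6
ES_Task 4 = 0; EF_Task 4 = 13
ES_Task 5 = max(EF_Task 1=5, EF_Task 4=13) = 13; EF_Task 5 = 13+10 = 23
ES_Task 6 = 5; EF_Task 6 = 5+15 = 20
ES_Task 7 = 6; EF_Task 7 = 6+11 = 17
ES_Task 8 = max(EF_Task 2=5, EF_Task 3=6, EF_Task 5=23, EF_Task 6=20, EF_Task 7=17) = 23; EF_Task 8 = 23+10 = 33
Expected project duration μ = 33 hours. Critical path: Task 4 → Task 5 → Task 8.

Backward pass:
LF_Task 8 = 33; LS_Task 8 = 33−10 = 23
LF_Task 7 = LS_Task 8 = 23; LS_Task 7 = 23−11 = 12
LF_Task 6 = LS_Task 8 = 23; LS_Task 6 = 23−15 = 8
LF_Task 5 = LS_Task 8 = 23; LS_Task 5 = 23−10 = 13
LF_Task 4 = LS_Task 5 = 13; LS_Task 4 = 13−13 = 0
LF_Task 3 = min(LS_Task 7=12, LS_Task 8=23) = 12; LS_Task 3 = 12−6 = 6
LF_Task 2 = LS_Task 8 = 23; LS_Task 2 = 23−5 = 18
LF_Task 1 = min(LS_Task 5=13, LS_Task 6=8) = 8; LS_Task 1 = 8−5 = 3
Slack_Task 6 = LS_Task 6 − ES_Task 6 = 8 − 5 = 3

3 hours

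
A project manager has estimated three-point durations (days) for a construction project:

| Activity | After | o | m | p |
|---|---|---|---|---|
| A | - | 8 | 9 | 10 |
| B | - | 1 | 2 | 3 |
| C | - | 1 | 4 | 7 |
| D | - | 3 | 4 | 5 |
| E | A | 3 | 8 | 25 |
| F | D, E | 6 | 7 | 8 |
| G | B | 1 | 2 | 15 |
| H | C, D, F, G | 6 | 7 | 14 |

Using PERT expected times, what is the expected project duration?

te_A = (8 + 4·9 + 10)/6 = 54/6 = 9
te_B = (1 + 4·2 + 3)/6 = 12/6 = 2
te_C = (1 + 4·4 + 7)/6 = 24/6 = 4
te_D = (3 + 4·4 + 5)/6 = 24/6 = 4
te_E = (3 + 4·8 + 25)/6 = 60/6 = 10
te_F = (6 + 4·7 + 8)/6 = 42/6 = 7
te_G = (1 + 4·2 + 15)/6 = 24/6 = 4
te_H = (6 + 4·7 + 14)/6 = 48/6 = 8

Forward pass:
ES_A = 0; EF_A = 9
ES_B = 0; EF_B = 2
ES_C = 0; EF_C = 4
ES_D = 0; EF_D = 4
ES_E = 9; EF_E = 9+10 = 19
ES_F = max(EF_D=4, EF_E=19) = 19; EF_F = 19+7 = 26
ES_G = 2; EF_G = 2+4 = 6
ES_H = max(EF_C=4, EF_D=4, EF_F=26, EF_G=6) = 26; EF_H = 26+8 = 34
Expected project duration μ = 34 days. Critical path: A → E → F → H.

34 days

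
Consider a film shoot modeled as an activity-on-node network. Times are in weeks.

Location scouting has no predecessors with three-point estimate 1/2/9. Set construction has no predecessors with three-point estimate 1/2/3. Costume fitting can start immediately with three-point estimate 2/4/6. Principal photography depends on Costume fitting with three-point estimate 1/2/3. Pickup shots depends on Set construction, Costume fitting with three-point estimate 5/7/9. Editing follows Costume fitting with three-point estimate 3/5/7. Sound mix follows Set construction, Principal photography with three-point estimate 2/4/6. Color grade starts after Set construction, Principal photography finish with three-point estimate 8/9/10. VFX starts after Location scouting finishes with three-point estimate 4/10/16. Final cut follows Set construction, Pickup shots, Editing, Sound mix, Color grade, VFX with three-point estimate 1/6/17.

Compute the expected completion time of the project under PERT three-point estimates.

22 weeks

te_Location scouting = (1 + 4·2 + 9)/6 = 18/6 = 3
te_Set construction = (1 + 4·2 + 3)/6 = 12/6 = 2
te_Costume fitting = (2 + 4·4 + 6)/6 = 24/6 = 4
te_Principal photography = (1 + 4·2 + 3)/6 = 12/6 = 2
te_Pickup shots = (5 + 4·7 + 9)/6 = 42/6 = 7
te_Editing = (3 + 4·5 + 7)/6 = 30/6 = 5
te_Sound mix = (2 + 4·4 + 6)/6 = 24/6 = 4
te_Color grade = (8 + 4·9 + 10)/6 = 54/6 = 9
te_VFX = (4 + 4·10 + 16)/6 = 60/6 = 10
te_Final cut = (1 + 4·6 + 17)/6 = 42/6 = 7

Forward pass:
ES_Location scouting = 0; EF_Location scouting = 3
ES_Set construction = 0; EF_Set construction = 2
ES_Costume fitting = 0; EF_Costume fitting = 4
ES_Principal photography = 4; EF_Principal photography = 4+2 = 6
ES_Pickup shots = max(EF_Set construction=2, EF_Costume fitting=4) = 4; EF_Pickup shots = 4+7 = 11
ES_Editing = 4; EF_Editing = 4+5 = 9
ES_Sound mix = max(EF_Set construction=2, EF_Principal photography=6) = 6; EF_Sound mix = 6+4 = 10
ES_Color grade = max(EF_Set construction=2, EF_Principal photography=6) = 6; EF_Color grade = 6+9 = 15
ES_VFX = 3; EF_VFX = 3+10 = 13
ES_Final cut = max(EF_Set construction=2, EF_Pickup shots=11, EF_Editing=9, EF_Sound mix=10, EF_Color grade=15, EF_VFX=13) = 15; EF_Final cut = 15+7 = 22
Expected project duration μ = 22 weeks. Critical path: Costume fitting → Principal photography → Color grade → Final cut.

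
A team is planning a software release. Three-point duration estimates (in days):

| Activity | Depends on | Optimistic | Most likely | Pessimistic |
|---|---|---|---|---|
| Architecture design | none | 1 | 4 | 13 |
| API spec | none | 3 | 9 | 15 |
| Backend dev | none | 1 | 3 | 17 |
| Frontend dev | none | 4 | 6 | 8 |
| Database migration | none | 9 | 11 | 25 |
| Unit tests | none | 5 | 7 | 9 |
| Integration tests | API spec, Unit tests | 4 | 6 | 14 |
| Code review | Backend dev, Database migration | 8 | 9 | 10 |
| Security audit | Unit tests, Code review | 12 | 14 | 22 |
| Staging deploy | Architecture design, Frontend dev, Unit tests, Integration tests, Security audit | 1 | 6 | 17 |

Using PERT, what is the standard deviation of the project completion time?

4.14 days

te_Architecture design = (1 + 4·4 + 13)/6 = 30/6 = 5; σ²_Architecture design = ((13−1)/6)² = 4.000
te_API spec = (3 + 4·9 + 15)/6 = 54/6 = 9; σ²_API spec = ((15−3)/6)² = 4.000
te_Backend dev = (1 + 4·3 + 17)/6 = 30/6 = 5; σ²_Backend dev = ((17−1)/6)² = 7.111
te_Frontend dev = (4 + 4·6 + 8)/6 = 36/6 = 6; σ²_Frontend dev = ((8−4)/6)² = 0.444
te_Database migration = (9 + 4·11 + 25)/6 = 78/6 = 13; σ²_Database migration = ((25−9)/6)² = 7.111
te_Unit tests = (5 + 4·7 + 9)/6 = 42/6 = 7; σ²_Unit tests = ((9−5)/6)² = 0.444
te_Integration tests = (4 + 4·6 + 14)/6 = 42/6 = 7; σ²_Integration tests = ((14−4)/6)² = 2.778
te_Code review = (8 + 4·9 + 10)/6 = 54/6 = 9; σ²_Code review = ((10−8)/6)² = 0.111
te_Security audit = (12 + 4·14 + 22)/6 = 90/6 = 15; σ²_Security audit = ((22−12)/6)² = 2.778
te_Staging deploy = (1 + 4·6 + 17)/6 = 42/6 = 7; σ²_Staging deploy = ((17−1)/6)² = 7.111

Forward pass:
ES_Architecture design = 0; EF_Architecture design = 5
ES_API spec = 0; EF_API spec = 9
ES_Backend dev = 0; EF_Backend dev = 5
ES_Frontend dev = 0; EF_Frontend dev = 6
ES_Database migration = 0; EF_Database migration = 13
ES_Unit tests = 0; EF_Unit tests = 7
ES_Integration tests = max(EF_API spec=9, EF_Unit tests=7) = 9; EF_Integration tests = 9+7 = 16
ES_Code review = max(EF_Backend dev=5, EF_Database migration=13) = 13; EF_Code review = 13+9 = 22
ES_Security audit = max(EF_Unit tests=7, EF_Code review=22) = 22; EF_Security audit = 22+15 = 37
ES_Staging deploy = max(EF_Architecture design=5, EF_Frontend dev=6, EF_Unit tests=7, EF_Integration tests=16, EF_Security audit=37) = 37; EF_Staging deploy = 37+7 = 44
Expected project duration μ = 44 days. Critical path: Database migration → Code review → Security audit → Staging deploy.

Variance along critical path = 7.111 + 0.111 + 2.778 + 7.111 = 17.111
σ = √17.111 = 4.137 days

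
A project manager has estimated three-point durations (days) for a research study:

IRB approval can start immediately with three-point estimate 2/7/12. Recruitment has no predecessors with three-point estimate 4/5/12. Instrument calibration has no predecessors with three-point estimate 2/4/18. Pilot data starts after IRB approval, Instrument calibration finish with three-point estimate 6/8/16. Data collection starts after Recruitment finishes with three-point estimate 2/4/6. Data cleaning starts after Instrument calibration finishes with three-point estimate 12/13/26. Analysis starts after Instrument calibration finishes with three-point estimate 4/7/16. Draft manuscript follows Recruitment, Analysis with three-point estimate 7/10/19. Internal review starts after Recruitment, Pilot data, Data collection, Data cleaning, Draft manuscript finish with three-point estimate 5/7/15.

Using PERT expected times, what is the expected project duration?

33 days

te_IRB approval = (2 + 4·7 + 12)/6 = 42/6 = 7
te_Recruitment = (4 + 4·5 + 12)/6 = 36/6 = 6
te_Instrument calibration = (2 + 4·4 + 18)/6 = 36/6 = 6
te_Pilot data = (6 + 4·8 + 16)/6 = 54/6 = 9
te_Data collection = (2 + 4·4 + 6)/6 = 24/6 = 4
te_Data cleaning = (12 + 4·13 + 26)/6 = 90/6 = 15
te_Analysis = (4 + 4·7 + 16)/6 = 48/6 = 8
te_Draft manuscript = (7 + 4·10 + 19)/6 = 66/6 = 11
te_Internal review = (5 + 4·7 + 15)/6 = 48/6 = 8

Forward pass:
ES_IRB approval = 0; EF_IRB approval = 7
ES_Recruitment = 0; EF_Recruitment = 6
ES_Instrument calibration = 0; EF_Instrument calibration = 6
ES_Pilot data = max(EF_IRB approval=7, EF_Instrument calibration=6) = 7; EF_Pilot data = 7+9 = 16
ES_Data collection = 6; EF_Data collection = 6+4 = 10
ES_Data cleaning = 6; EF_Data cleaning = 6+15 = 21
ES_Analysis = 6; EF_Analysis = 6+8 = 14
ES_Draft manuscript = max(EF_Recruitment=6, EF_Analysis=14) = 14; EF_Draft manuscript = 14+11 = 25
ES_Internal review = max(EF_Recruitment=6, EF_Pilot data=16, EF_Data collection=10, EF_Data cleaning=21, EF_Draft manuscript=25) = 25; EF_Internal review = 25+8 = 33
Expected project duration μ = 33 days. Critical path: Instrument calibration → Analysis → Draft manuscript → Internal review.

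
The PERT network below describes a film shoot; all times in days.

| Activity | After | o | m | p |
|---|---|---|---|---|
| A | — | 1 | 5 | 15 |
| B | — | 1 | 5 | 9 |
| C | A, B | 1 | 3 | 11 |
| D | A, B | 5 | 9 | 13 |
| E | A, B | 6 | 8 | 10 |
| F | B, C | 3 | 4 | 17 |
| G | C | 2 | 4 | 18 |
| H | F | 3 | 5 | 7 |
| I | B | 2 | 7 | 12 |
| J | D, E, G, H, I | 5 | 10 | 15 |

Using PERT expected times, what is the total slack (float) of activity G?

5 days

te_A = (1 + 4·5 + 15)/6 = 36/6 = 6
te_B = (1 + 4·5 + 9)/6 = 30/6 = 5
te_C = (1 + 4·3 + 11)/6 = 24/6 = 4
te_D = (5 + 4·9 + 13)/6 = 54/6 = 9
te_E = (6 + 4·8 + 10)/6 = 48/6 = 8
te_F = (3 + 4·4 + 17)/6 = 36/6 = 6
te_G = (2 + 4·4 + 18)/6 = 36/6 = 6
te_H = (3 + 4·5 + 7)/6 = 30/6 = 5
te_I = (2 + 4·7 + 12)/6 = 42/6 = 7
te_J = (5 + 4·10 + 15)/6 = 60/6 = 10

Forward pass:
ES_A = 0; EF_A = 6
ES_B = 0; EF_B = 5
ES_C = max(EF_A=6, EF_B=5) = 6; EF_C = 6+4 = 10
ES_D = max(EF_A=6, EF_B=5) = 6; EF_D = 6+9 = 15
ES_E = max(EF_A=6, EF_B=5) = 6; EF_E = 6+8 = 14
ES_F = max(EF_B=5, EF_C=10) = 10; EF_F = 10+6 = 16
ES_G = 10; EF_G = 10+6 = 16
ES_H = 16; EF_H = 16+5 = 21
ES_I = 5; EF_I = 5+7 = 12
ES_J = max(EF_D=15, EF_E=14, EF_G=16, EF_H=21, EF_I=12) = 21; EF_J = 21+10 = 31
Expected project duration μ = 31 days. Critical path: A → C → F → H → J.

Backward pass:
LF_J = 31; LS_J = 31−10 = 21
LF_I = LS_J = 21; LS_I = 21−7 = 14
LF_H = LS_J = 21; LS_H = 21−5 = 16
LF_G = LS_J = 21; LS_G = 21−6 = 15
LF_F = LS_H = 16; LS_F = 16−6 = 10
LF_E = LS_J = 21; LS_E = 21−8 = 13
LF_D = LS_J = 21; LS_D = 21−9 = 12
LF_C = min(LS_F=10, LS_G=15) = 10; LS_C = 10−4 = 6
LF_B = min(LS_C=6, LS_D=12, LS_E=13, LS_F=10, LS_I=14) = 6; LS_B = 6−5 = 1
LF_A = min(LS_C=6, LS_D=12, LS_E=13) = 6; LS_A = 6−6 = 0
Slack_G = LS_G − ES_G = 15 − 10 = 5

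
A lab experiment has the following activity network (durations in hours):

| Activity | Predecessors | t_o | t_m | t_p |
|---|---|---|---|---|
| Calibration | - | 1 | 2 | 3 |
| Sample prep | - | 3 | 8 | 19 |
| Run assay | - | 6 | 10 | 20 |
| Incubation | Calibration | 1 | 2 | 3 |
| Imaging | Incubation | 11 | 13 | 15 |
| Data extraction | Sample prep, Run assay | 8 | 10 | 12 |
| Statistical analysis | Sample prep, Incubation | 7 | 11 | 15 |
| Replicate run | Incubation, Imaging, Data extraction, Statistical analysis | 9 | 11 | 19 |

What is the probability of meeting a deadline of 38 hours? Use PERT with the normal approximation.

0.955

te_Calibration = (1 + 4·2 + 3)/6 = 12/6 = 2; σ²_Calibration = ((3−1)/6)² = 0.111
te_Sample prep = (3 + 4·8 + 19)/6 = 54/6 = 9; σ²_Sample prep = ((19−3)/6)² = 7.111
te_Run assay = (6 + 4·10 + 20)/6 = 66/6 = 11; σ²_Run assay = ((20−6)/6)² = 5.444
te_Incubation = (1 + 4·2 + 3)/6 = 12/6 = 2; σ²_Incubation = ((3−1)/6)² = 0.111
te_Imaging = (11 + 4·13 + 15)/6 = 78/6 = 13; σ²_Imaging = ((15−11)/6)² = 0.444
te_Data extraction = (8 + 4·10 + 12)/6 = 60/6 = 10; σ²_Data extraction = ((12−8)/6)² = 0.444
te_Statistical analysis = (7 + 4·11 + 15)/6 = 66/6 = 11; σ²_Statistical analysis = ((15−7)/6)² = 1.778
te_Replicate run = (9 + 4·11 + 19)/6 = 72/6 = 12; σ²_Replicate run = ((19−9)/6)² = 2.778

Forward pass:
ES_Calibration = 0; EF_Calibration = 2
ES_Sample prep = 0; EF_Sample prep = 9
ES_Run assay = 0; EF_Run assay = 11
ES_Incubation = 2; EF_Incubation = 2+2 = 4
ES_Imaging = 4; EF_Imaging = 4+13 = 17
ES_Data extraction = max(EF_Sample prep=9, EF_Run assay=11) = 11; EF_Data extraction = 11+10 = 21
ES_Statistical analysis = max(EF_Sample prep=9, EF_Incubation=4) = 9; EF_Statistical analysis = 9+11 = 20
ES_Replicate run = max(EF_Incubation=4, EF_Imaging=17, EF_Data extraction=21, EF_Statistical analysis=20) = 21; EF_Replicate run = 21+12 = 33
Expected project duration μ = 33 hours. Critical path: Run assay → Data extraction → Replicate run.

Variance along critical path = 5.444 + 0.444 + 2.778 = 8.667; σ = √8.667 = 2.944 hours.
Z = (38 − 33) / 2.944 = 1.698
P(T ≤ 38) = Φ(1.698) ≈ 0.955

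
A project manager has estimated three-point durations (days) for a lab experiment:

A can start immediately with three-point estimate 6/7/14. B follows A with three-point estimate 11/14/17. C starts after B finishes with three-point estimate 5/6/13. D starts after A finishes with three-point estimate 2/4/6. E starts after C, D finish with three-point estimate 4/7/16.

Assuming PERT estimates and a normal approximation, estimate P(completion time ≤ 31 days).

te_A = (6 + 4·7 + 14)/6 = 48/6 = 8; σ²_A = ((14−6)/6)² = 1.778
te_B = (11 + 4·14 + 17)/6 = 84/6 = 14; σ²_B = ((17−11)/6)² = 1.000
te_C = (5 + 4·6 + 13)/6 = 42/6 = 7; σ²_C = ((13−5)/6)² = 1.778
te_D = (2 + 4·4 + 6)/6 = 24/6 = 4; σ²_D = ((6−2)/6)² = 0.444
te_E = (4 + 4·7 + 16)/6 = 48/6 = 8; σ²_E = ((16−4)/6)² = 4.000

Forward pass:
ES_A = 0; EF_A = 8
ES_B = 8; EF_B = 8+14 = 22
ES_C = 22; EF_C = 22+7 = 29
ES_D = 8; EF_D = 8+4 = 12
ES_E = max(EF_C=29, EF_D=12) = 29; EF_E = 29+8 = 37
Expected project duration μ = 37 days. Critical path: A → B → C → E.

Variance along critical path = 1.778 + 1.000 + 1.778 + 4.000 = 8.556; σ = √8.556 = 2.925 days.
Z = (31 − 37) / 2.925 = -2.051
P(T ≤ 31) = Φ(-2.051) ≈ 0.020

0.020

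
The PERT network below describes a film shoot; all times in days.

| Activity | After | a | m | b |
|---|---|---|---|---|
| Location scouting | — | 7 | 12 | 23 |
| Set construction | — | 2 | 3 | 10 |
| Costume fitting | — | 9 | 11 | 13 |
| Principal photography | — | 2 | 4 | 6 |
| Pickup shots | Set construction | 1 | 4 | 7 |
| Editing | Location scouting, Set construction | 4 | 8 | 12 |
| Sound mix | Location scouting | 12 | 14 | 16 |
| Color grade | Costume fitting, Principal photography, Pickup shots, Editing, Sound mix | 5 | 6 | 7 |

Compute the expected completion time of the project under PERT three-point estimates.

33 days

te_Location scouting = (7 + 4·12 + 23)/6 = 78/6 = 13
te_Set construction = (2 + 4·3 + 10)/6 = 24/6 = 4
te_Costume fitting = (9 + 4·11 + 13)/6 = 66/6 = 11
te_Principal photography = (2 + 4·4 + 6)/6 = 24/6 = 4
te_Pickup shots = (1 + 4·4 + 7)/6 = 24/6 = 4
te_Editing = (4 + 4·8 + 12)/6 = 48/6 = 8
te_Sound mix = (12 + 4·14 + 16)/6 = 84/6 = 14
te_Color grade = (5 + 4·6 + 7)/6 = 36/6 = 6

Forward pass:
ES_Location scouting = 0; EF_Location scouting = 13
ES_Set construction = 0; EF_Set construction = 4
ES_Costume fitting = 0; EF_Costume fitting = 11
ES_Principal photography = 0; EF_Principal photography = 4
ES_Pickup shots = 4; EF_Pickup shots = 4+4 = 8
ES_Editing = max(EF_Location scouting=13, EF_Set construction=4) = 13; EF_Editing = 13+8 = 21
ES_Sound mix = 13; EF_Sound mix = 13+14 = 27
ES_Color grade = max(EF_Costume fitting=11, EF_Principal photography=4, EF_Pickup shots=8, EF_Editing=21, EF_Sound mix=27) = 27; EF_Color grade = 27+6 = 33
Expected project duration μ = 33 days. Critical path: Location scouting → Sound mix → Color grade.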